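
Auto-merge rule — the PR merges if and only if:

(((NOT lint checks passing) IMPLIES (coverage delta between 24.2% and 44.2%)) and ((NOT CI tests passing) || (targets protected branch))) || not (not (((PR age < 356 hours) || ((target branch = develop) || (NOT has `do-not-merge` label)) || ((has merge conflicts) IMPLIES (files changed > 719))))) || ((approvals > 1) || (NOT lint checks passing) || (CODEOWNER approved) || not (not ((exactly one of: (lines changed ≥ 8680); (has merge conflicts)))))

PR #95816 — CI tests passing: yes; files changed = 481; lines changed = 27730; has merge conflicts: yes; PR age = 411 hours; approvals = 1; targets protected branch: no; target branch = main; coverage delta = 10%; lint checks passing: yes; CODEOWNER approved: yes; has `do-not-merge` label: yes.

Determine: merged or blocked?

Merged

Atomic conditions:
  NOT lint checks passing: yes → false
  coverage delta between 24.2% and 44.2%: 10 in [24.2, 44.2] is false
  NOT CI tests passing: yes → false
  targets protected branch: no → false
  PR age < 356 hours: 411 < 356 is false
  target branch = develop: main == develop is false
  NOT has `do-not-merge` label: yes → false
  has merge conflicts: yes → true
  files changed > 719: 481 > 719 is false
  approvals > 1: 1 > 1 is false
  CODEOWNER approved: yes → true
  lines changed ≥ 8680: 27730 ≥ 8680 is true
Combine:
[1.1] false → false (antecedent false ⇒ implication holds) = true
[1.2] false OR false = false
[1] true AND false = false
[2.1.1.2] false OR false = false
[2.1.1.3] true → false = false
[2.1.1] false OR false OR false = false
[2.1] NOT false = true
[2] NOT true = false
[3.4.1.1] exactly-one(true, true) = false
[3.4.1] NOT false = true
[3.4] NOT true = false
[3] false OR false OR true OR false = true
[root] false OR false OR true = true
Overall: true → merged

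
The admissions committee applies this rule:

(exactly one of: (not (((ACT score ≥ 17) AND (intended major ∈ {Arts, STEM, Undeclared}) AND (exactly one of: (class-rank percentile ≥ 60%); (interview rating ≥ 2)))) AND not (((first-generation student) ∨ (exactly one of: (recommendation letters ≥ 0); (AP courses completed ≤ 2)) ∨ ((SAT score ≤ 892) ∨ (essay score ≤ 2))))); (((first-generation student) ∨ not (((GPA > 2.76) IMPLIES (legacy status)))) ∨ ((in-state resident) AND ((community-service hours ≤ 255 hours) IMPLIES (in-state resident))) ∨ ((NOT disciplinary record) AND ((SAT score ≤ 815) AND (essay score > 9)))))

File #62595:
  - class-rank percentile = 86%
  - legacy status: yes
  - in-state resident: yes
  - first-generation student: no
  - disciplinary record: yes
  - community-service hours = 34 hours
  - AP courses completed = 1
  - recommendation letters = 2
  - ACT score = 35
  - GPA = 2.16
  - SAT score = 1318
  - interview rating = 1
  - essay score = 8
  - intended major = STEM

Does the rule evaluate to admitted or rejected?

Atomic conditions:
  ACT score ≥ 17: 35 ≥ 17 is true
  intended major ∈ {Arts, STEM, Undeclared}: STEM is in the set → true
  class-rank percentile ≥ 60%: 86 ≥ 60 is true
  interview rating ≥ 2: 1 ≥ 2 is false
  first-generation student: no → false
  recommendation letters ≥ 0: 2 ≥ 0 is true
  AP courses completed ≤ 2: 1 ≤ 2 is true
  SAT score ≤ 892: 1318 ≤ 892 is false
  essay score ≤ 2: 8 ≤ 2 is false
  GPA > 2.76: 2.16 > 2.76 is false
  legacy status: yes → true
  in-state resident: yes → true
  community-service hours ≤ 255 hours: 34 ≤ 255 is true
  NOT disciplinary record: yes → false
  SAT score ≤ 815: 1318 ≤ 815 is false
  essay score > 9: 8 > 9 is false
Combine:
[1.1.1.3] exactly-one(true, false) = true
[1.1.1] true AND true AND true = true
[1.1] NOT true = false
[1.2.1.2] exactly-one(true, true) = false
[1.2.1.3] false OR false = false
[1.2.1] false OR false OR false = false
[1.2] NOT false = true
[1] false AND true = false
[2.1.2.1] false → true (antecedent false ⇒ implication holds) = true
[2.1.2] NOT true = false
[2.1] false OR false = false
[2.2.2] true → true = true
[2.2] true AND true = true
[2.3.2] false AND false = false
[2.3] false AND false = false
[2] false OR true OR false = true
[root] exactly-one(false, true) = true
Overall: true → admitted

Admitted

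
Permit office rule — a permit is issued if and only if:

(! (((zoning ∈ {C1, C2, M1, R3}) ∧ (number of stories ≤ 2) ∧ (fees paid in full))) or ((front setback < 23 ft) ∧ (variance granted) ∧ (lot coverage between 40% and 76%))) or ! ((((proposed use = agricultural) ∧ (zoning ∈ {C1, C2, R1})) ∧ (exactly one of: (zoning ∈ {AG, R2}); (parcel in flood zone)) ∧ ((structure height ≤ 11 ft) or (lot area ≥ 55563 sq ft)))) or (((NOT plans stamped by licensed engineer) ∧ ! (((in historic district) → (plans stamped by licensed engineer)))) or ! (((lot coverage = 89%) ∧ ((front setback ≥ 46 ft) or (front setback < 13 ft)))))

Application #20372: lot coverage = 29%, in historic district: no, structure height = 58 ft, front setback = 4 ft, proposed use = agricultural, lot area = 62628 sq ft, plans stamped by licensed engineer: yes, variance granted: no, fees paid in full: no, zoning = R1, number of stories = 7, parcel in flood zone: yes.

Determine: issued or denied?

Atomic conditions:
  zoning ∈ {C1, C2, M1, R3}: R1 is not in the set → false
  number of stories ≤ 2: 7 ≤ 2 is false
  fees paid in full: no → false
  front setback < 23 ft: 4 < 23 is true
  variance granted: no → false
  lot coverage between 40% and 76%: 29 in [40, 76] is false
  proposed use = agricultural: agricultural == agricultural is true
  zoning ∈ {C1, C2, R1}: R1 is in the set → true
  zoning ∈ {AG, R2}: R1 is not in the set → false
  parcel in flood zone: yes → true
  structure height ≤ 11 ft: 58 ≤ 11 is false
  lot area ≥ 55563 sq ft: 62628 ≥ 55563 is true
  NOT plans stamped by licensed engineer: yes → false
  in historic district: no → false
  plans stamped by licensed engineer: yes → true
  lot coverage = 89%: 29 == 89 is false
  front setback ≥ 46 ft: 4 ≥ 46 is false
  front setback < 13 ft: 4 < 13 is true
Combine:
[1.1.1] false AND false AND false = false
[1.1] NOT false = true
[1.2] true AND false AND false = false
[1] true OR false = true
[2.1.1] true AND true = true
[2.1.2] exactly-one(false, true) = true
[2.1.3] false OR true = true
[2.1] true AND true AND true = true
[2] NOT true = false
[3.1.2.1] false → true (antecedent false ⇒ implication holds) = true
[3.1.2] NOT true = false
[3.1] false AND false = false
[3.2.1.2] false OR true = true
[3.2.1] false AND true = false
[3.2] NOT false = true
[3] false OR true = true
[root] true OR false OR true = true
Overall: true → issued

Issued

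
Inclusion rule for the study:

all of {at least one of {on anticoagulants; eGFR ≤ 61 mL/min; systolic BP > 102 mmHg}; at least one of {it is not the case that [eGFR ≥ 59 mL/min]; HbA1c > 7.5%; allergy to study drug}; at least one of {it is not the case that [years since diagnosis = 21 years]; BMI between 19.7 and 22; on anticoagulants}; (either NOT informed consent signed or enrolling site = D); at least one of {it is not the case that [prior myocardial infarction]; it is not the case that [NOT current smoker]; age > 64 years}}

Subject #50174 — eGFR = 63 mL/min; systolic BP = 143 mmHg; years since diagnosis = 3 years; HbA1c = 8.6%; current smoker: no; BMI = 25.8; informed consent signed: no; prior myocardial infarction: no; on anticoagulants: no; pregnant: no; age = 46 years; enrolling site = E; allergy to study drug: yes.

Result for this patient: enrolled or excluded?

Enrolled

Atomic conditions:
  on anticoagulants: no → false
  eGFR ≤ 61 mL/min: 63 ≤ 61 is false
  systolic BP > 102 mmHg: 143 > 102 is true
  eGFR ≥ 59 mL/min: 63 ≥ 59 is true
  HbA1c > 7.5%: 8.6 > 7.5 is true
  allergy to study drug: yes → true
  years since diagnosis = 21 years: 3 == 21 is false
  BMI between 19.7 and 22: 25.8 in [19.7, 22] is false
  NOT informed consent signed: no → true
  enrolling site = D: E == D is false
  prior myocardial infarction: no → false
  NOT current smoker: no → true
  age > 64 years: 46 > 64 is false
Combine:
[1] false OR false OR true = true
[2.1] NOT true = false
[2] false OR true OR true = true
[3.1] NOT false = true
[3] true OR false OR false = true
[4] true OR false = true
[5.1] NOT false = true
[5.2] NOT true = false
[5] true OR false OR false = true
[root] true AND true AND true AND true AND true = true
Overall: true → enrolled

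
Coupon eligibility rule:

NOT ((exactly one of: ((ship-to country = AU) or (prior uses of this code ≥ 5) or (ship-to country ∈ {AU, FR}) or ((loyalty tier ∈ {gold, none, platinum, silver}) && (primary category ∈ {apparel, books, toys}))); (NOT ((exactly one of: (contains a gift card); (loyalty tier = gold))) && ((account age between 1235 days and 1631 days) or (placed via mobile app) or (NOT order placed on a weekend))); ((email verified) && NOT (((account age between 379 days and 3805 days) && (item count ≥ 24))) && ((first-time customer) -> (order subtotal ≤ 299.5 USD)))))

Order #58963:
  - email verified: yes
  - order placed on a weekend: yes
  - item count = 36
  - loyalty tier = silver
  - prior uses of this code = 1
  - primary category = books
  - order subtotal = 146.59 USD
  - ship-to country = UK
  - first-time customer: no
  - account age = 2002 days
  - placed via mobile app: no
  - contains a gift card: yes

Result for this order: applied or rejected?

Rejected

Atomic conditions:
  ship-to country = AU: UK == AU is false
  prior uses of this code ≥ 5: 1 ≥ 5 is false
  ship-to country ∈ {AU, FR}: UK is not in the set → false
  loyalty tier ∈ {gold, none, platinum, silver}: silver is in the set → true
  primary category ∈ {apparel, books, toys}: books is in the set → true
  contains a gift card: yes → true
  loyalty tier = gold: silver == gold is false
  account age between 1235 days and 1631 days: 2002 in [1235, 1631] is false
  placed via mobile app: no → false
  NOT order placed on a weekend: yes → false
  email verified: yes → true
  account age between 379 days and 3805 days: 2002 in [379, 3805] is true
  item count ≥ 24: 36 ≥ 24 is true
  first-time customer: no → false
  order subtotal ≤ 299.5 USD: 146.59 ≤ 299.5 is true
Combine:
[1.1.4] true AND true = true
[1.1] false OR false OR false OR true = true
[1.2.1.1] exactly-one(true, false) = true
[1.2.1] NOT true = false
[1.2.2] false OR false OR false = false
[1.2] false AND false = false
[1.3.2.1] true AND true = true
[1.3.2] NOT true = false
[1.3.3] false → true (antecedent false ⇒ implication holds) = true
[1.3] true AND false AND true = false
[1] exactly-one(true, false, false) = true
[root] NOT true = false
Overall: false → rejected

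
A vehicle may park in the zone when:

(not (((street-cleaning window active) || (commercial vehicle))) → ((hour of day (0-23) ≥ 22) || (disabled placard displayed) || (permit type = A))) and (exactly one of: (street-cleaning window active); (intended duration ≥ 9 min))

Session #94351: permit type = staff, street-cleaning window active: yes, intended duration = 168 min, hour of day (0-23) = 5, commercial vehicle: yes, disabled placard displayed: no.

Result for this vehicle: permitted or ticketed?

Ticketed

Atomic conditions:
  street-cleaning window active: yes → true
  commercial vehicle: yes → true
  hour of day (0-23) ≥ 22: 5 ≥ 22 is false
  disabled placard displayed: no → false
  permit type = A: staff == A is false
  intended duration ≥ 9 min: 168 ≥ 9 is true
Combine:
[1.1.1] true OR true = true
[1.1] NOT true = false
[1.2] false OR false OR false = false
[1] false → false (antecedent false ⇒ implication holds) = true
[2] exactly-one(true, true) = false
[root] true AND false = false
Overall: false → ticketed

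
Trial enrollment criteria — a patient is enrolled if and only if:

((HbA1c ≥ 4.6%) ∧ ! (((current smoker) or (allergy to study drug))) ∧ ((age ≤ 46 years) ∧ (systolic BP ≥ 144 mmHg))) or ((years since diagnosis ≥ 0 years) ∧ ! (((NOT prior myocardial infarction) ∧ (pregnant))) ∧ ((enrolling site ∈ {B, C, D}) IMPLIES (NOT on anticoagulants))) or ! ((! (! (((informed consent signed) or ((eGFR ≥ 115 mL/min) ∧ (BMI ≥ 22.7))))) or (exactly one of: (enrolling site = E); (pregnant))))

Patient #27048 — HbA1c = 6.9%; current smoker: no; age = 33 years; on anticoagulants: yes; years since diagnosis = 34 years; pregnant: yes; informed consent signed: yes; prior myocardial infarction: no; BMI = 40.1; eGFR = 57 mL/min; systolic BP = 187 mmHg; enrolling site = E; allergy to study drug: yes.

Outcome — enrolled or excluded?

Atomic conditions:
  HbA1c ≥ 4.6%: 6.9 ≥ 4.6 is true
  current smoker: no → false
  allergy to study drug: yes → true
  age ≤ 46 years: 33 ≤ 46 is true
  systolic BP ≥ 144 mmHg: 187 ≥ 144 is true
  years since diagnosis ≥ 0 years: 34 ≥ 0 is true
  NOT prior myocardial infarction: no → true
  pregnant: yes → true
  enrolling site ∈ {B, C, D}: E is not in the set → false
  NOT on anticoagulants: yes → false
  informed consent signed: yes → true
  eGFR ≥ 115 mL/min: 57 ≥ 115 is false
  BMI ≥ 22.7: 40.1 ≥ 22.7 is true
  enrolling site = E: E == E is true
Combine:
[1.2.1] false OR true = true
[1.2] NOT true = false
[1.3] true AND true = true
[1] true AND false AND true = false
[2.2.1] true AND true = true
[2.2] NOT true = false
[2.3] false → false (antecedent false ⇒ implication holds) = true
[2] true AND false AND true = false
[3.1.1.1.1.2] false AND true = false
[3.1.1.1.1] true OR false = true
[3.1.1.1] NOT true = false
[3.1.1] NOT false = true
[3.1.2] exactly-one(true, true) = false
[3.1] true OR false = true
[3] NOT true = false
[root] false OR false OR false = false
Overall: false → excluded

Excluded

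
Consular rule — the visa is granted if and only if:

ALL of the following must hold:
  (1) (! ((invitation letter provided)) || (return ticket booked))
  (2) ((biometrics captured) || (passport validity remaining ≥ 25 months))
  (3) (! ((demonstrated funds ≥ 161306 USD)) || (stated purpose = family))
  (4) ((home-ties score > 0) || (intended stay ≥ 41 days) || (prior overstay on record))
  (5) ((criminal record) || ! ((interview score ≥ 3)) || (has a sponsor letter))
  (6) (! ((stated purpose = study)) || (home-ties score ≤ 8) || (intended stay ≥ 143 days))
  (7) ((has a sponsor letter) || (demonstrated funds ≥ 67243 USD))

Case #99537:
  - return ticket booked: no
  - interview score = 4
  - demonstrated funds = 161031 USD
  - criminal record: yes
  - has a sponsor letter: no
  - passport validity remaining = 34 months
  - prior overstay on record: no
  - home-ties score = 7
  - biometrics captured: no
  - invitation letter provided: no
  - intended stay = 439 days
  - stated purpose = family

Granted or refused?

Granted

Atomic conditions:
  invitation letter provided: no → false
  return ticket booked: no → false
  biometrics captured: no → false
  passport validity remaining ≥ 25 months: 34 ≥ 25 is true
  demonstrated funds ≥ 161306 USD: 161031 ≥ 161306 is false
  stated purpose = family: family == family is true
  home-ties score > 0: 7 > 0 is true
  intended stay ≥ 41 days: 439 ≥ 41 is true
  prior overstay on record: no → false
  criminal record: yes → true
  interview score ≥ 3: 4 ≥ 3 is true
  has a sponsor letter: no → false
  stated purpose = study: family == study is false
  home-ties score ≤ 8: 7 ≤ 8 is true
  intended stay ≥ 143 days: 439 ≥ 143 is true
  demonstrated funds ≥ 67243 USD: 161031 ≥ 67243 is true
Combine:
[1.1] NOT false = true
[1] true OR false = true
[2] false OR true = true
[3.1] NOT false = true
[3] true OR true = true
[4] true OR true OR false = true
[5.2] NOT true = false
[5] true OR false OR false = true
[6.1] NOT false = true
[6] true OR true OR true = true
[7] false OR true = true
[root] true AND true AND true AND true AND true AND true AND true = true
Overall: true → granted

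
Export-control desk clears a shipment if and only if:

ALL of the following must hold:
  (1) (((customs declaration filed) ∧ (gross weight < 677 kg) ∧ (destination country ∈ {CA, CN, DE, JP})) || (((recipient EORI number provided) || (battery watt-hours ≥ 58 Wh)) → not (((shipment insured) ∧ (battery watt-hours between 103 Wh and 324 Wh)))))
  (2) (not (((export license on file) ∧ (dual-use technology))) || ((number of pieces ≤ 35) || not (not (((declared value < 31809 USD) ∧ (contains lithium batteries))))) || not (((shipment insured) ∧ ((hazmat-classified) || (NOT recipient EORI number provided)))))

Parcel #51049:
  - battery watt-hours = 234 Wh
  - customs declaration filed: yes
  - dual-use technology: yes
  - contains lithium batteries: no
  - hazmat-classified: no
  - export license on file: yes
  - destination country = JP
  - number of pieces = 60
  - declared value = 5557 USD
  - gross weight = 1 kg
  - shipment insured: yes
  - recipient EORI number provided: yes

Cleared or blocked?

Cleared

Atomic conditions:
  customs declaration filed: yes → true
  gross weight < 677 kg: 1 < 677 is true
  destination country ∈ {CA, CN, DE, JP}: JP is in the set → true
  recipient EORI number provided: yes → true
  battery watt-hours ≥ 58 Wh: 234 ≥ 58 is true
  shipment insured: yes → true
  battery watt-hours between 103 Wh and 324 Wh: 234 in [103, 324] is true
  export license on file: yes → true
  dual-use technology: yes → true
  number of pieces ≤ 35: 60 ≤ 35 is false
  declared value < 31809 USD: 5557 < 31809 is true
  contains lithium batteries: no → false
  hazmat-classified: no → false
  NOT recipient EORI number provided: yes → false
Combine:
[1.1] true AND true AND true = true
[1.2.1] true OR true = true
[1.2.2.1] true AND true = true
[1.2.2] NOT true = false
[1.2] true → false = false
[1] true OR false = true
[2.1.1] true AND true = true
[2.1] NOT true = false
[2.2.2.1.1] true AND false = false
[2.2.2.1] NOT false = true
[2.2.2] NOT true = false
[2.2] false OR false = false
[2.3.1.2] false OR false = false
[2.3.1] true AND false = false
[2.3] NOT false = true
[2] false OR false OR true = true
[root] true AND true = true
Overall: true → cleared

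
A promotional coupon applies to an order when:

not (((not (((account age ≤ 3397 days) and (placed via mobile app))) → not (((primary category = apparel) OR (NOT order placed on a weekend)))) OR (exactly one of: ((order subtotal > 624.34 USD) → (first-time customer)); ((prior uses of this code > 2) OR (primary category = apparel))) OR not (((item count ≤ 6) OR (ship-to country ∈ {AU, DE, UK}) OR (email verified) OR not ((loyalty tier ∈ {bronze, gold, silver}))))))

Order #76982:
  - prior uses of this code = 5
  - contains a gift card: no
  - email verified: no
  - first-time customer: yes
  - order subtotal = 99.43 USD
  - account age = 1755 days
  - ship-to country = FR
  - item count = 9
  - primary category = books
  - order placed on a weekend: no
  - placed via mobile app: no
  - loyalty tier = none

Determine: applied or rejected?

Atomic conditions:
  account age ≤ 3397 days: 1755 ≤ 3397 is true
  placed via mobile app: no → false
  primary category = apparel: books == apparel is false
  NOT order placed on a weekend: no → true
  order subtotal > 624.34 USD: 99.43 > 624.34 is false
  first-time customer: yes → true
  prior uses of this code > 2: 5 > 2 is true
  item count ≤ 6: 9 ≤ 6 is false
  ship-to country ∈ {AU, DE, UK}: FR is not in the set → false
  email verified: no → false
  loyalty tier ∈ {bronze, gold, silver}: none is not in the set → false
Combine:
[1.1.1.1] true AND false = false
[1.1.1] NOT false = true
[1.1.2.1] false OR true = true
[1.1.2] NOT true = false
[1.1] true → false = false
[1.2.1] false → true (antecedent false ⇒ implication holds) = true
[1.2.2] true OR false = true
[1.2] exactly-one(true, true) = false
[1.3.1.4] NOT false = true
[1.3.1] false OR false OR false OR true = true
[1.3] NOT true = false
[1] false OR false OR false = false
[root] NOT false = true
Overall: true → applied

Applied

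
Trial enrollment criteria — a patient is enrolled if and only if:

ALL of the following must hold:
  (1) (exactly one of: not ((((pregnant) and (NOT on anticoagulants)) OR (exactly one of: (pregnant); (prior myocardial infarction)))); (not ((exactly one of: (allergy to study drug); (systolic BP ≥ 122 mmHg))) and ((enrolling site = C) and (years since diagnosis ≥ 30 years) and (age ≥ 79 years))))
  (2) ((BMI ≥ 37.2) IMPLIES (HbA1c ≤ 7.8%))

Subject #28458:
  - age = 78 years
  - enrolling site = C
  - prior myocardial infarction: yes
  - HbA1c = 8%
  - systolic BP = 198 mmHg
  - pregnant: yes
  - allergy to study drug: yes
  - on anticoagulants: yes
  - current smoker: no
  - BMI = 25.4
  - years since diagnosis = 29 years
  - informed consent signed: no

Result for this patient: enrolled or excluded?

Enrolled

Atomic conditions:
  pregnant: yes → true
  NOT on anticoagulants: yes → false
  prior myocardial infarction: yes → true
  allergy to study drug: yes → true
  systolic BP ≥ 122 mmHg: 198 ≥ 122 is true
  enrolling site = C: C == C is true
  years since diagnosis ≥ 30 years: 29 ≥ 30 is false
  age ≥ 79 years: 78 ≥ 79 is false
  BMI ≥ 37.2: 25.4 ≥ 37.2 is false
  HbA1c ≤ 7.8%: 8 ≤ 7.8 is false
Combine:
[1.1.1.1] true AND false = false
[1.1.1.2] exactly-one(true, true) = false
[1.1.1] false OR false = false
[1.1] NOT false = true
[1.2.1.1] exactly-one(true, true) = false
[1.2.1] NOT false = true
[1.2.2] true AND false AND false = false
[1.2] true AND false = false
[1] exactly-one(true, false) = true
[2] false → false (antecedent false ⇒ implication holds) = true
[root] true AND true = true
Overall: true → enrolled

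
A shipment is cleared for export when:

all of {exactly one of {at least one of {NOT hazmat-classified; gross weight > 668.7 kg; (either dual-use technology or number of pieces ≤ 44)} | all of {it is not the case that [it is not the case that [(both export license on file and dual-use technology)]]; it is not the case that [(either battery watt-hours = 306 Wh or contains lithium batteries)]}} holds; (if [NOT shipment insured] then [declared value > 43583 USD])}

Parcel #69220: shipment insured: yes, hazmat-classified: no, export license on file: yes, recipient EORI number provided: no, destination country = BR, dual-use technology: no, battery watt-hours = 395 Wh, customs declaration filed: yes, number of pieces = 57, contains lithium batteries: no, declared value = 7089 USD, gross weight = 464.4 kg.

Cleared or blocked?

Atomic conditions:
  NOT hazmat-classified: no → true
  gross weight > 668.7 kg: 464.4 > 668.7 is false
  dual-use technology: no → false
  number of pieces ≤ 44: 57 ≤ 44 is false
  export license on file: yes → true
  battery watt-hours = 306 Wh: 395 == 306 is false
  contains lithium batteries: no → false
  NOT shipment insured: yes → false
  declared value > 43583 USD: 7089 > 43583 is false
Combine:
[1.1.3] false OR false = false
[1.1] true OR false OR false = true
[1.2.1.1.1] true AND false = false
[1.2.1.1] NOT false = true
[1.2.1] NOT true = false
[1.2.2.1] false OR false = false
[1.2.2] NOT false = true
[1.2] false AND true = false
[1] exactly-one(true, false) = true
[2] false → false (antecedent false ⇒ implication holds) = true
[root] true AND true = true
Overall: true → cleared

Cleared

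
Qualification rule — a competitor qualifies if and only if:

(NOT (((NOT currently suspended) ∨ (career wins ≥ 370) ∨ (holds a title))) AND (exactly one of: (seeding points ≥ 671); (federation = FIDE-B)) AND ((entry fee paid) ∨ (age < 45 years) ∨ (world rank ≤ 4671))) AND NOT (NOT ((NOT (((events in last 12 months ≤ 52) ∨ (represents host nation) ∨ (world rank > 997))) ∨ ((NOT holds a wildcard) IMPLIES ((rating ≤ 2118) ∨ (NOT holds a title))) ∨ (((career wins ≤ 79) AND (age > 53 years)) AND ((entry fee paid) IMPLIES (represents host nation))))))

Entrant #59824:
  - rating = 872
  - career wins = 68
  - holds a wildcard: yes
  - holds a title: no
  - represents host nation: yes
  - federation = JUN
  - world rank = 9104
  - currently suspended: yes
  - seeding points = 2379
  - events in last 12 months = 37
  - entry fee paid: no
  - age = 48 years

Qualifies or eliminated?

Atomic conditions:
  NOT currently suspended: yes → false
  career wins ≥ 370: 68 ≥ 370 is false
  holds a title: no → false
  seeding points ≥ 671: 2379 ≥ 671 is true
  federation = FIDE-B: JUN == FIDE-B is false
  entry fee paid: no → false
  age < 45 years: 48 < 45 is false
  world rank ≤ 4671: 9104 ≤ 4671 is false
  events in last 12 months ≤ 52: 37 ≤ 52 is true
  represents host nation: yes → true
  world rank > 997: 9104 > 997 is true
  NOT holds a wildcard: yes → false
  rating ≤ 2118: 872 ≤ 2118 is true
  NOT holds a title: no → true
  career wins ≤ 79: 68 ≤ 79 is true
  age > 53 years: 48 > 53 is false
Combine:
[1.1.1] false OR false OR false = false
[1.1] NOT false = true
[1.2] exactly-one(true, false) = true
[1.3] false OR false OR false = false
[1] true AND true AND false = false
[2.1.1.1.1] true OR true OR true = true
[2.1.1.1] NOT true = false
[2.1.1.2.2] true OR true = true
[2.1.1.2] false → true (antecedent false ⇒ implication holds) = true
[2.1.1.3.1] true AND false = false
[2.1.1.3.2] false → true (antecedent false ⇒ implication holds) = true
[2.1.1.3] false AND true = false
[2.1.1] false OR true OR false = true
[2.1] NOT true = false
[2] NOT false = true
[root] false AND true = false
Overall: false → eliminated

Eliminated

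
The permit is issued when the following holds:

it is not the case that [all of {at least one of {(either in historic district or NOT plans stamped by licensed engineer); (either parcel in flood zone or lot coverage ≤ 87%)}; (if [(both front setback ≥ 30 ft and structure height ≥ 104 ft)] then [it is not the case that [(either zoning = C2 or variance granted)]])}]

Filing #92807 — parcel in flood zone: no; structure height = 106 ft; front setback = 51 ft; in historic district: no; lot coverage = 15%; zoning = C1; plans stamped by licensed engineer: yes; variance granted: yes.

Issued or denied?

Issued

Atomic conditions:
  in historic district: no → false
  NOT plans stamped by licensed engineer: yes → false
  parcel in flood zone: no → false
  lot coverage ≤ 87%: 15 ≤ 87 is true
  front setback ≥ 30 ft: 51 ≥ 30 is true
  structure height ≥ 104 ft: 106 ≥ 104 is true
  zoning = C2: C1 == C2 is false
  variance granted: yes → true
Combine:
[1.1.1] false OR false = false
[1.1.2] false OR true = true
[1.1] false OR true = true
[1.2.1] true AND true = true
[1.2.2.1] false OR true = true
[1.2.2] NOT true = false
[1.2] true → false = false
[1] true AND false = false
[root] NOT false = true
Overall: true → issued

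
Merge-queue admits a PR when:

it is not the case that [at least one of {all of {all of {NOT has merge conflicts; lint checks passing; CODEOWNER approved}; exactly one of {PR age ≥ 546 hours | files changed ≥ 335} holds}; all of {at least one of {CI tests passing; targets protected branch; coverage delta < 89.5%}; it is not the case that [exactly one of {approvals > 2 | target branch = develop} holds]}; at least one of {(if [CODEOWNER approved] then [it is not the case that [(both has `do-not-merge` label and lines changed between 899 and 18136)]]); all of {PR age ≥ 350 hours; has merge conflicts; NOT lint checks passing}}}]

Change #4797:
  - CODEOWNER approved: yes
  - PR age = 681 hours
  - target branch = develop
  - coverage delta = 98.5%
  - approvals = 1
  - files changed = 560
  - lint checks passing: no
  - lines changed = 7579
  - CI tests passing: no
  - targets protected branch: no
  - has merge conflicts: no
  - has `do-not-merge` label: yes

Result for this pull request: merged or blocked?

Atomic conditions:
  NOT has merge conflicts: no → true
  lint checks passing: no → false
  CODEOWNER approved: yes → true
  PR age ≥ 546 hours: 681 ≥ 546 is true
  files changed ≥ 335: 560 ≥ 335 is true
  CI tests passing: no → false
  targets protected branch: no → false
  coverage delta < 89.5%: 98.5 < 89.5 is false
  approvals > 2: 1 > 2 is false
  target branch = develop: develop == develop is true
  has `do-not-merge` label: yes → true
  lines changed between 899 and 18136: 7579 in [899, 18136] is true
  PR age ≥ 350 hours: 681 ≥ 350 is true
  has merge conflicts: no → false
  NOT lint checks passing: no → true
Combine:
[1.1.1] true AND false AND true = false
[1.1.2] exactly-one(true, true) = false
[1.1] false AND false = false
[1.2.1] false OR false OR false = false
[1.2.2.1] exactly-one(false, true) = true
[1.2.2] NOT true = false
[1.2] false AND false = false
[1.3.1.2.1] true AND true = true
[1.3.1.2] NOT true = false
[1.3.1] true → false = false
[1.3.2] true AND false AND true = false
[1.3] false OR false = false
[1] false OR false OR false = false
[root] NOT false = true
Overall: true → merged

Merged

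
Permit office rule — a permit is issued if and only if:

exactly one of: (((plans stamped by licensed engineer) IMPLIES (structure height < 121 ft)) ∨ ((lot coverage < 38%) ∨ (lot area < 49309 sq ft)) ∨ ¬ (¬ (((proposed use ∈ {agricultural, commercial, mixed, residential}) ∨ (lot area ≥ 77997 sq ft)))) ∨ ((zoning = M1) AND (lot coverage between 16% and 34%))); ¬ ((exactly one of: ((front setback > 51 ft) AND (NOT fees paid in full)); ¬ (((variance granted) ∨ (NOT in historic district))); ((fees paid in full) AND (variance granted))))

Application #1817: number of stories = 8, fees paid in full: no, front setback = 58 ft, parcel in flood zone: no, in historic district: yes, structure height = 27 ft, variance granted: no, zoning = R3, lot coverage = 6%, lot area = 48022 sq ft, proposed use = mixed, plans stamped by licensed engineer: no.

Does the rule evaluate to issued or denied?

Atomic conditions:
  plans stamped by licensed engineer: no → false
  structure height < 121 ft: 27 < 121 is true
  lot coverage < 38%: 6 < 38 is true
  lot area < 49309 sq ft: 48022 < 49309 is true
  proposed use ∈ {agricultural, commercial, mixed, residential}: mixed is in the set → true
  lot area ≥ 77997 sq ft: 48022 ≥ 77997 is false
  zoning = M1: R3 == M1 is false
  lot coverage between 16% and 34%: 6 in [16, 34] is false
  front setback > 51 ft: 58 > 51 is true
  NOT fees paid in full: no → true
  variance granted: no → false
  NOT in historic district: yes → false
  fees paid in full: no → false
Combine:
[1.1] false → true (antecedent false ⇒ implication holds) = true
[1.2] true OR true = true
[1.3.1.1] true OR false = true
[1.3.1] NOT true = false
[1.3] NOT false = true
[1.4] false AND false = false
[1] true OR true OR true OR false = true
[2.1.1] true AND true = true
[2.1.2.1] false OR false = false
[2.1.2] NOT false = true
[2.1.3] false AND false = false
[2.1] exactly-one(true, true, false) = false
[2] NOT false = true
[root] exactly-one(true, true) = false
Overall: false → denied

Denied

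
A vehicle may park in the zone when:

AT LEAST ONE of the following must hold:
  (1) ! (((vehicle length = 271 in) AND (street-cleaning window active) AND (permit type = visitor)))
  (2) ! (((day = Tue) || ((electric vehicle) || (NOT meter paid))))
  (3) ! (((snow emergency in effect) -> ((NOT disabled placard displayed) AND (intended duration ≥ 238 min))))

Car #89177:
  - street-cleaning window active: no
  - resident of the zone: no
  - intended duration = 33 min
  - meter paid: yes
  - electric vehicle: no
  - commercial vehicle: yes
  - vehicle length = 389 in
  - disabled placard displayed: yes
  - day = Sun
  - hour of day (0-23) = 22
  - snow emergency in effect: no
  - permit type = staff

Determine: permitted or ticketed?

Permitted

Atomic conditions:
  vehicle length = 271 in: 389 == 271 is false
  street-cleaning window active: no → false
  permit type = visitor: staff == visitor is false
  day = Tue: Sun == Tue is false
  electric vehicle: no → false
  NOT meter paid: yes → false
  snow emergency in effect: no → false
  NOT disabled placard displayed: yes → false
  intended duration ≥ 238 min: 33 ≥ 238 is false
Combine:
[1.1] false AND false AND false = false
[1] NOT false = true
[2.1.2] false OR false = false
[2.1] false OR false = false
[2] NOT false = true
[3.1.2] false AND false = false
[3.1] false → false (antecedent false ⇒ implication holds) = true
[3] NOT true = false
[root] true OR true OR false = true
Overall: true → permitted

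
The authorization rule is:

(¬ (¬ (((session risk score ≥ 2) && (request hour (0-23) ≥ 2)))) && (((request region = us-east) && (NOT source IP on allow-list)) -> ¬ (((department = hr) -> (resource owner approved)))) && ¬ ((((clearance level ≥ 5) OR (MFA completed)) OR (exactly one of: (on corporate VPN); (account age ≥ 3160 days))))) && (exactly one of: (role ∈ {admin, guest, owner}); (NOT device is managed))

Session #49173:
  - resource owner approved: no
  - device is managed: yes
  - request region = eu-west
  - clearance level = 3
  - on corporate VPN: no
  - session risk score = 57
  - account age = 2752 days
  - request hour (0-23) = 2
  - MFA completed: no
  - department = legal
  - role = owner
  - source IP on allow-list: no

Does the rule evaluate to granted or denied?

Granted

Atomic conditions:
  session risk score ≥ 2: 57 ≥ 2 is true
  request hour (0-23) ≥ 2: 2 ≥ 2 is true
  request region = us-east: eu-west == us-east is false
  NOT source IP on allow-list: no → true
  department = hr: legal == hr is false
  resource owner approved: no → false
  clearance level ≥ 5: 3 ≥ 5 is false
  MFA completed: no → false
  on corporate VPN: no → false
  account age ≥ 3160 days: 2752 ≥ 3160 is false
  role ∈ {admin, guest, owner}: owner is in the set → true
  NOT device is managed: yes → false
Combine:
[1.1.1.1] true AND true = true
[1.1.1] NOT true = false
[1.1] NOT false = true
[1.2.1] false AND true = false
[1.2.2.1] false → false (antecedent false ⇒ implication holds) = true
[1.2.2] NOT true = false
[1.2] false → false (antecedent false ⇒ implication holds) = true
[1.3.1.1] false OR false = false
[1.3.1.2] exactly-one(false, false) = false
[1.3.1] false OR false = false
[1.3] NOT false = true
[1] true AND true AND true = true
[2] exactly-one(true, false) = true
[root] true AND true = true
Overall: true → granted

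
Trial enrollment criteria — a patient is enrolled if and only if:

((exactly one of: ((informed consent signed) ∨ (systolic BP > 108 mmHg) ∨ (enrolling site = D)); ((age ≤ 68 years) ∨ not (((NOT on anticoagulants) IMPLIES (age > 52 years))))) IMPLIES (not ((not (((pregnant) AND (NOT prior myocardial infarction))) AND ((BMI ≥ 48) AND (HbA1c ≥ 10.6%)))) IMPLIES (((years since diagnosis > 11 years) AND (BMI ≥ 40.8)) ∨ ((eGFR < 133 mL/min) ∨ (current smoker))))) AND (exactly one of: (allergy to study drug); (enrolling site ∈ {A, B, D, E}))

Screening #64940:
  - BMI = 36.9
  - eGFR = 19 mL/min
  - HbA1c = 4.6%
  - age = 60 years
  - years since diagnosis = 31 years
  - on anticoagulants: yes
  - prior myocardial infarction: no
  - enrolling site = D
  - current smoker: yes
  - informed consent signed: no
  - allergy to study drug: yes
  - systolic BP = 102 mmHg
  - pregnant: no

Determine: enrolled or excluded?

Atomic conditions:
  informed consent signed: no → false
  systolic BP > 108 mmHg: 102 > 108 is false
  enrolling site = D: D == D is true
  age ≤ 68 years: 60 ≤ 68 is true
  NOT on anticoagulants: yes → false
  age > 52 years: 60 > 52 is true
  pregnant: no → false
  NOT prior myocardial infarction: no → true
  BMI ≥ 48: 36.9 ≥ 48 is false
  HbA1c ≥ 10.6%: 4.6 ≥ 10.6 is false
  years since diagnosis > 11 years: 31 > 11 is true
  BMI ≥ 40.8: 36.9 ≥ 40.8 is false
  eGFR < 133 mL/min: 19 < 133 is true
  current smoker: yes → true
  allergy to study drug: yes → true
  enrolling site ∈ {A, B, D, E}: D is in the set → true
Combine:
[1.1.1] false OR false OR true = true
[1.1.2.2.1] false → true (antecedent false ⇒ implication holds) = true
[1.1.2.2] NOT true = false
[1.1.2] true OR false = true
[1.1] exactly-one(true, true) = false
[1.2.1.1.1.1] false AND true = false
[1.2.1.1.1] NOT false = true
[1.2.1.1.2] false AND false = false
[1.2.1.1] true AND false = false
[1.2.1] NOT false = true
[1.2.2.1] true AND false = false
[1.2.2.2] true OR true = true
[1.2.2] false OR true = true
[1.2] true → true = true
[1] false → true (antecedent false ⇒ implication holds) = true
[2] exactly-one(true, true) = false
[root] true AND false = false
Overall: false → excluded

Excluded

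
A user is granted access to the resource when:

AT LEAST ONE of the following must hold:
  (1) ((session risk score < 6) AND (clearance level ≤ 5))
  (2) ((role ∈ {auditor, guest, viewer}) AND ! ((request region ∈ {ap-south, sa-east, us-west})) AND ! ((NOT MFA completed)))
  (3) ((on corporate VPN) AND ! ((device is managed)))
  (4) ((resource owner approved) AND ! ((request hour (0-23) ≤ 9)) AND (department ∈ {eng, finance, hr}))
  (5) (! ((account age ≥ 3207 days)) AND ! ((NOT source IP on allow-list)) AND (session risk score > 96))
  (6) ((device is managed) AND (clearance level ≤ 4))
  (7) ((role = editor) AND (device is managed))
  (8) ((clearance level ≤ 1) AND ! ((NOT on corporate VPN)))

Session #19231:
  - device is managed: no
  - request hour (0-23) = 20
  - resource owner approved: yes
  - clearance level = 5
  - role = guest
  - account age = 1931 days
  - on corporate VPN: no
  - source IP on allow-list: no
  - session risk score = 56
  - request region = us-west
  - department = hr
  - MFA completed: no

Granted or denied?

Atomic conditions:
  session risk score < 6: 56 < 6 is false
  clearance level ≤ 5: 5 ≤ 5 is true
  role ∈ {auditor, guest, viewer}: guest is in the set → true
  request region ∈ {ap-south, sa-east, us-west}: us-west is in the set → true
  NOT MFA completed: no → true
  on corporate VPN: no → false
  device is managed: no → false
  resource owner approved: yes → true
  request hour (0-23) ≤ 9: 20 ≤ 9 is false
  department ∈ {eng, finance, hr}: hr is in the set → true
  account age ≥ 3207 days: 1931 ≥ 3207 is false
  NOT source IP on allow-list: no → true
  session risk score > 96: 56 > 96 is false
  clearance level ≤ 4: 5 ≤ 4 is false
  role = editor: guest == editor is false
  clearance level ≤ 1: 5 ≤ 1 is false
  NOT on corporate VPN: no → true
Combine:
[1] false AND true = false
[2.2] NOT true = false
[2.3] NOT true = false
[2] true AND false AND false = false
[3.2] NOT false = true
[3] false AND true = false
[4.2] NOT false = true
[4] true AND true AND true = true
[5.1] NOT false = true
[5.2] NOT true = false
[5] true AND false AND false = false
[6] false AND false = false
[7] false AND false = false
[8.2] NOT true = false
[8] false AND false = false
[root] false OR false OR false OR true OR false OR false OR false OR false = true
Overall: true → granted

Granted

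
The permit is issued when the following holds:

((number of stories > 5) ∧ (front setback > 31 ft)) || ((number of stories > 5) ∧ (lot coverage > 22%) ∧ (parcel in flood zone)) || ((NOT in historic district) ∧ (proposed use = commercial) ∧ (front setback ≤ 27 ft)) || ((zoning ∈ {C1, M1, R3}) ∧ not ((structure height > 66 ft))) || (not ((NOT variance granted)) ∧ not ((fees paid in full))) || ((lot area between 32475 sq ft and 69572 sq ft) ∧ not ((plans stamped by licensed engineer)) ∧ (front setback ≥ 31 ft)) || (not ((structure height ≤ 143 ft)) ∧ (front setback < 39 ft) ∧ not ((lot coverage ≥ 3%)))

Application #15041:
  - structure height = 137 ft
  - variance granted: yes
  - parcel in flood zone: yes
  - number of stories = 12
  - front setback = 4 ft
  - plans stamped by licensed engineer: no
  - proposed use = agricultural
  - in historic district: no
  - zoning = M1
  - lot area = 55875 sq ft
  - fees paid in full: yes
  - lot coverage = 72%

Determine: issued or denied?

Atomic conditions:
  number of stories > 5: 12 > 5 is true
  front setback > 31 ft: 4 > 31 is false
  lot coverage > 22%: 72 > 22 is true
  parcel in flood zone: yes → true
  NOT in historic district: no → true
  proposed use = commercial: agricultural == commercial is false
  front setback ≤ 27 ft: 4 ≤ 27 is true
  zoning ∈ {C1, M1, R3}: M1 is in the set → true
  structure height > 66 ft: 137 > 66 is true
  NOT variance granted: yes → false
  fees paid in full: yes → true
  lot area between 32475 sq ft and 69572 sq ft: 55875 in [32475, 69572] is true
  plans stamped by licensed engineer: no → false
  front setback ≥ 31 ft: 4 ≥ 31 is false
  structure height ≤ 143 ft: 137 ≤ 143 is true
  front setback < 39 ft: 4 < 39 is true
  lot coverage ≥ 3%: 72 ≥ 3 is true
Combine:
[1] true AND false = false
[2] true AND true AND true = true
[3] true AND false AND true = false
[4.2] NOT true = false
[4] true AND false = false
[5.1] NOT false = true
[5.2] NOT true = false
[5] true AND false = false
[6.2] NOT false = true
[6] true AND true AND false = false
[7.1] NOT true = false
[7.3] NOT true = false
[7] false AND true AND false = false
[root] false OR true OR false OR false OR false OR false OR false = true
Overall: true → issued

Issued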